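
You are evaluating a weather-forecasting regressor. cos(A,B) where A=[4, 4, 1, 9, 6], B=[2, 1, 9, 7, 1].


A·B = 4·2 + 4·1 + 1·9 + 9·7 + 6·1 = 90
‖A‖ = √150 = 12.2474, ‖B‖ = √136 = 11.6619
cos = 90/(√150·√136) = 90/√20400 = 0.6301

0.6301


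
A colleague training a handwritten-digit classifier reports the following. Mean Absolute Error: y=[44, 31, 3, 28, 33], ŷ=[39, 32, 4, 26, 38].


Absolute errors: |44-39|=5, |31-32|=1, |3-4|=1, |28-26|=2, |33-38|=5
Sum = 14
MAE = 14/5 = 14/5

14/5


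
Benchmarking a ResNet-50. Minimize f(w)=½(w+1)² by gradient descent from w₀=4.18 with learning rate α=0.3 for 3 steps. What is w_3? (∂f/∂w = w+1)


step 1: grad = 4.18+1 = 5.18; w = 4.18 - 0.3·(5.18) = 2.626
step 2: grad = 2.626+1 = 3.626; w = 2.626 - 0.3·(3.626) = 1.5382
step 3: grad = 1.5382+1 = 2.5382; w = 1.5382 - 0.3·(2.5382) = 0.77674

0.77674


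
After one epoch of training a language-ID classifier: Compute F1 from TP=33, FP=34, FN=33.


Precision = 33/67 = 0.4925
Recall = 33/66 = 0.5
F1 = 2·P·R/(P+R) = 2·TP/(2·TP+FP+FN) = 66/(66+34+33) = 66/133 = 0.4962

0.4962


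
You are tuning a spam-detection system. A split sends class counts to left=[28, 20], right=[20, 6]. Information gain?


Parent = [48, 26], H_parent = 0.9353
H_left = 0.9799 (n=48), H_right = 0.7793 (n=26)
H_children = (48/74)·0.9799 + (26/74)·0.7793 = 0.9094
IG = 0.9353 - 0.9094 = 0.0259

0.0259


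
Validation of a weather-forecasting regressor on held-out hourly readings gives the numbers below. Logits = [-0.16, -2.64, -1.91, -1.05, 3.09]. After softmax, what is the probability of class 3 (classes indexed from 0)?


Exponentials: e^-0.16=0.8521, e^-2.64=0.0714, e^-1.91=0.1481, e^-1.05=0.3499, e^3.09=21.9771
Sum = 23.3986
Softmax = [0.0364, 0.003, 0.0063, 0.015, 0.9392]
p[3] = 0.3499/23.3986 = 0.015

0.015


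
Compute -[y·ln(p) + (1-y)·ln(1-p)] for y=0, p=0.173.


BCE = -[y·ln(p) + (1-y)·ln(1-p)]
= -0 - 1·ln(1-0.173)
= -ln(0.827) = 0.19

0.19


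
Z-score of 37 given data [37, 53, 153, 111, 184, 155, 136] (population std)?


μ = 118.4286, σ = 50.8608
z = (37 - 118.4286)/50.8608 = -1.601

-1.601


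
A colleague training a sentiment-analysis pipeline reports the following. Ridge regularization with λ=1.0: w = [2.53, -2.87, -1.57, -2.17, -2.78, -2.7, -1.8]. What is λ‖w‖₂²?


‖w‖₂² = (2.53)² + (-2.87)² + (-1.57)² + (-2.17)² + (-2.78)² + (-2.7)² + (-1.8)²
     = 6.4009 + 8.2369 + 2.4649 + 4.7089 + 7.7284 + 7.29 + 3.24
     = 40.07
λ·‖w‖₂² = 1.0·40.07 = 40.07

40.07


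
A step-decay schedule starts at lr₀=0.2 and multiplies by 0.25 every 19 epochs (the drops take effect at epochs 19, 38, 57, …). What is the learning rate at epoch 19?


n_drops = ⌊19/19⌋ = 1
lr = 0.2·0.25^1 = 0.2·0.25 = 0.05

0.05


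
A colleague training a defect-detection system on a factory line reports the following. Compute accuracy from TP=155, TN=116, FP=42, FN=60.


Accuracy = (TP+TN)/(TP+TN+FP+FN)
= (155+116)/(373)
= 271/373 = 72.65%

72.65%


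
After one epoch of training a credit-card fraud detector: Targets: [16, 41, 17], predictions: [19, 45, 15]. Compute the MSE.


Squared errors: (16-19)²=9, (41-45)²=16, (17-15)²=4
Sum = 29
MSE = 29/3 = 29/3

29/3


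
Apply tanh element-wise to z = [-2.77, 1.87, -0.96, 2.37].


tanh(-2.77) = -0.9922
tanh(1.87) = 0.9536
tanh(-0.96) = -0.7443
tanh(2.37) = 0.9827
result = [-0.9922, 0.9536, -0.7443, 0.9827]

[-0.9922, 0.9536, -0.7443, 0.9827]


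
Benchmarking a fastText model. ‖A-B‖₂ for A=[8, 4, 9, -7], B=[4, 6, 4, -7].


d = √((8-4)² + (4-6)² + (9-4)² + (-7+ 7)²)
  = √(16 + 4 + 25 + 0)
  = √45 = 6.7082

6.7082


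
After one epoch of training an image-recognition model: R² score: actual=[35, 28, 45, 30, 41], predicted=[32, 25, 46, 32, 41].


ȳ = 35.8
SS_res = Σ(y-ŷ)² = 23
SS_tot = Σ(y-ȳ)² = 206.8
R² = 1 - SS_res/SS_tot = 1 - 0.1112 = 0.8888

0.8888


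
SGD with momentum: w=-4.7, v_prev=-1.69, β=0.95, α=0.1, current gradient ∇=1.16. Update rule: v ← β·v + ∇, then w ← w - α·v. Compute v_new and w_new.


v_new = 0.95·-1.69 + 1.16 = -1.6055 + 1.16 = -0.4455
w_new = -4.7 - 0.1·-0.4455 = -4.7 + 0.04455 = -4.65545

v_new=-0.4455, w_new=-4.65545


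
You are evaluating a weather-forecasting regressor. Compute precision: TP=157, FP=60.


Precision = TP/(TP+FP)
= 157/(157+60)
= 157/217 = 72.35%

72.35%


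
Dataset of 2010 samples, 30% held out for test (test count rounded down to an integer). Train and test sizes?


Test = ⌊2010·30/100⌋ = 603
Train = 2010 - 603 = 1407

Train: 1407, Test: 603


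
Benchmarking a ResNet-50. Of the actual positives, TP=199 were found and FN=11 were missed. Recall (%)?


Recall = TP/(TP+FN)
= 199/(199+11)
= 199/210 = 94.76%

94.76%


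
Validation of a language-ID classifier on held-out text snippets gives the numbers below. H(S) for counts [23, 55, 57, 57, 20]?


Probabilities: [23/212, 55/212, 57/212, 57/212, 20/212] ≈ [0.1085, 0.2594, 0.2689, 0.2689, 0.0943]
H = -((23/212)·log₂(23/212) + (55/212)·log₂(55/212) + (57/212)·log₂(57/212) + (57/212)·log₂(57/212) + (20/212)·log₂(20/212))
  = 2.193 bits

2.193 bits


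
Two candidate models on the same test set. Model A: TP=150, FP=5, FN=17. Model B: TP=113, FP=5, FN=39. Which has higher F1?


Model A: P=150/155=0.9677, R=150/167=0.8982, F1=2PR/(P+R)=2TP/(2TP+FP+FN)=300/322=0.9317
Model B: P=113/118=0.9576, R=113/152=0.7434, F1=2PR/(P+R)=2TP/(2TP+FP+FN)=226/270=0.837
0.9317 > 0.837 → Model A

Model A


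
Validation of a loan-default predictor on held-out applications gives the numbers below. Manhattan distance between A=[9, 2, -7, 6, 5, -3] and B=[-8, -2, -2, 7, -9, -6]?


d = |9+ 8| + |2+ 2| + |-7+ 2| + |6-7| + |5+ 9| + |-3+ 6|
  = 17 + 4 + 5 + 1 + 14 + 3
  = 44

44


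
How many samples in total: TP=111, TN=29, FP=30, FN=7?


Total = TP + TN + FP + FN
= 111 + 29 + 30 + 7
= 177
(Predicted positive: 141, predicted negative: 36)

177


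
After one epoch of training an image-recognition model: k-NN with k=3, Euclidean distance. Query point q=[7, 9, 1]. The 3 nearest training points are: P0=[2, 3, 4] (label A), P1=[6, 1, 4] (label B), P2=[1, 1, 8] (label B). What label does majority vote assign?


d(q,P0) = 8.3666  (label A)
d(q,P1) = 8.6023  (label B)
d(q,P2) = 12.2066  (label B)
Votes: A=1, B=2
Majority → B

B


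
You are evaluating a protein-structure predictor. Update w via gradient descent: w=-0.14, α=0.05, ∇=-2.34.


w_new = w - α·∇
= -0.14 - 0.05·-2.34
= -0.14 + 0.117
= -0.023

-0.023


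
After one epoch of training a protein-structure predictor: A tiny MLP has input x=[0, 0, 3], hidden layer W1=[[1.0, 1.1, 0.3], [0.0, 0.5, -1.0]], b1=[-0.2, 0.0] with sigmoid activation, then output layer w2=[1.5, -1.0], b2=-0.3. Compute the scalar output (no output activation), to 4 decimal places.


z1[0] = (1.0)·(0) + (1.1)·(0) + (0.3)·(3) - 0.2 = 0.7
z1[1] = (0.0)·(0) + (0.5)·(0) + (-1.0)·(3) + 0.0 = -3.0
h = sigmoid(z1) = [0.6682, 0.0474]
output = (1.5)·(0.6682) + (-1.0)·(0.0474) - 0.3 = 0.6549

0.6549


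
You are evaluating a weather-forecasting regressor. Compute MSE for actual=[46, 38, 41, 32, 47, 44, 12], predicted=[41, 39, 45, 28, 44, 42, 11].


Squared errors: (46-41)²=25, (38-39)²=1, (41-45)²=16, (32-28)²=16, (47-44)²=9, (44-42)²=4, (12-11)²=1
Sum = 72
MSE = 72/7 = 72/7

72/7


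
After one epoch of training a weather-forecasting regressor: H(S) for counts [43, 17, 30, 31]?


Probabilities: [43/121, 17/121, 30/121, 31/121] ≈ [0.3554, 0.1405, 0.2479, 0.2562]
H = -((43/121)·log₂(43/121) + (17/121)·log₂(17/121) + (30/121)·log₂(30/121) + (31/121)·log₂(31/121))
  = 1.9304 bits

1.9304 bits


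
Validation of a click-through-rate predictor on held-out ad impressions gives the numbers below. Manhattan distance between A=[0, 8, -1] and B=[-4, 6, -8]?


d = |0+ 4| + |8-6| + |-1+ 8|
  = 4 + 2 + 7
  = 13

13


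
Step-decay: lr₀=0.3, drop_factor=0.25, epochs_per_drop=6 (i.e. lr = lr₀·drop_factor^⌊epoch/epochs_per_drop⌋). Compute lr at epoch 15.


n_drops = ⌊15/6⌋ = 2
lr = 0.3·0.25^2 = 0.3·0.0625 = 0.01875

0.01875


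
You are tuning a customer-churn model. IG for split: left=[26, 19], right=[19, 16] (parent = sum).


Parent = [45, 35], H_parent = 0.9887
H_left = 0.9825 (n=45), H_right = 0.9947 (n=35)
H_children = (45/80)·0.9825 + (35/80)·0.9947 = 0.9878
IG = 0.9887 - 0.9878 = 0.0009

0.0009


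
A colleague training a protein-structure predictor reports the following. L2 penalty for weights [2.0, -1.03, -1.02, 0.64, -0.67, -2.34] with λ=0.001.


‖w‖₂² = (2.0)² + (-1.03)² + (-1.02)² + (0.64)² + (-0.67)² + (-2.34)²
     = 4 + 1.0609 + 1.0404 + 0.4096 + 0.4489 + 5.4756
     = 12.4354
λ·‖w‖₂² = 0.001·12.4354 = 0.012435

0.012435


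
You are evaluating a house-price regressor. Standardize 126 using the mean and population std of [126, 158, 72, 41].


μ = 99.25, σ = 45.5597
z = (126 - 99.25)/45.5597 = 0.5871

0.5871


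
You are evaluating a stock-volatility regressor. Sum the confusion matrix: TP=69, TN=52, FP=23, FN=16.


Total = TP + TN + FP + FN
= 69 + 52 + 23 + 16
= 160
(Predicted positive: 92, predicted negative: 68)

160


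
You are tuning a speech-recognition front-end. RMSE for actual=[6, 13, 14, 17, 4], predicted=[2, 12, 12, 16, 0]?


MSE = 38/5 = 7.6
RMSE = √(38/5) = 2.7568

2.7568


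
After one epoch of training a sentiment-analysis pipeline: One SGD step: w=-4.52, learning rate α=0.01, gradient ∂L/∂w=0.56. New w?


w_new = w - α·∇
= -4.52 - 0.01·0.56
= -4.52 - 0.0056
= -4.5256

-4.5256


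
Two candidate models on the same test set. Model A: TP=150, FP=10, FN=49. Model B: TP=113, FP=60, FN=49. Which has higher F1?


Model A: P=150/160=0.9375, R=150/199=0.7538, F1=2PR/(P+R)=2TP/(2TP+FP+FN)=300/359=0.8357
Model B: P=113/173=0.6532, R=113/162=0.6975, F1=2PR/(P+R)=2TP/(2TP+FP+FN)=226/335=0.6746
0.8357 > 0.6746 → Model A

Model A


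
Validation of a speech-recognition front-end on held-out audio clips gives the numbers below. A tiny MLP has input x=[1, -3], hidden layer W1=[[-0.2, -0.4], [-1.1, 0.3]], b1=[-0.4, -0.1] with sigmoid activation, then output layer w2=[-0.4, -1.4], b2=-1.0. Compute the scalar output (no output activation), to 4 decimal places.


z1[0] = (-0.2)·(1) + (-0.4)·(-3) - 0.4 = 0.6
z1[1] = (-1.1)·(1) + (0.3)·(-3) - 0.1 = -2.1
h = sigmoid(z1) = [0.6457, 0.1091]
output = (-0.4)·(0.6457) + (-1.4)·(0.1091) - 1.0 = -1.411

-1.411


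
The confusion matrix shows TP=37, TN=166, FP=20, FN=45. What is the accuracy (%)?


Accuracy = (TP+TN)/(TP+TN+FP+FN)
= (37+166)/(268)
= 203/268 = 75.75%

75.75%


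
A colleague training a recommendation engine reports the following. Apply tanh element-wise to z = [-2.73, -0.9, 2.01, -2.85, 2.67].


tanh(-2.73) = -0.9915
tanh(-0.9) = -0.7163
tanh(2.01) = 0.9647
tanh(-2.85) = -0.9933
tanh(2.67) = 0.9905
result = [-0.9915, -0.7163, 0.9647, -0.9933, 0.9905]

[-0.9915, -0.7163, 0.9647, -0.9933, 0.9905]


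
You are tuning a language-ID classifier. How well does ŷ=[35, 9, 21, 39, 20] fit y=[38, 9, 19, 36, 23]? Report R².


ȳ = 25
SS_res = Σ(y-ŷ)² = 31
SS_tot = Σ(y-ȳ)² = 586
R² = 1 - SS_res/SS_tot = 1 - 0.0529 = 0.9471

0.9471


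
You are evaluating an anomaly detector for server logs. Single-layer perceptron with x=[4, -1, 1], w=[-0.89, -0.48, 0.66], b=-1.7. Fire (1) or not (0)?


z = (4)·(-0.89) + (-1)·(-0.48) + (1)·(0.66) - 1.7
  = -4.12
step(z) = 0 (z<0)

0


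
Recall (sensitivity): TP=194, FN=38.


Recall = TP/(TP+FN)
= 194/(194+38)
= 194/232 = 83.62%

83.62%


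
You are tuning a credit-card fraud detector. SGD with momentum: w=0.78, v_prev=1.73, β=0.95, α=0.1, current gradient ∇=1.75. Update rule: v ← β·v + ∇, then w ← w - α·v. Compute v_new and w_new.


v_new = 0.95·1.73 + 1.75 = 1.6435 + 1.75 = 3.3935
w_new = 0.78 - 0.1·3.3935 = 0.78 - 0.33935 = 0.44065

v_new=3.3935, w_new=0.44065


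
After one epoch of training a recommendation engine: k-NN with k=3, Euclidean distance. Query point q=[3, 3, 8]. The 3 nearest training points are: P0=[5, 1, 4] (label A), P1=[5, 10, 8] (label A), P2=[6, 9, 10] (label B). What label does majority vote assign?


d(q,P0) = 4.899  (label A)
d(q,P1) = 7.2801  (label A)
d(q,P2) = 7.0  (label B)
Votes: A=2, B=1
Majority → A

A


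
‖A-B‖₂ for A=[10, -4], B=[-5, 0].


d = √((10+ 5)² + (-4-0)²)
  = √(225 + 16)
  = √241 = 15.5242

15.5242


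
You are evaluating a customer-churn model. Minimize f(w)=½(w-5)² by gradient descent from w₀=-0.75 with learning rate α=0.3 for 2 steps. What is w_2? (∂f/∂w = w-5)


step 1: grad = -0.75-5 = -5.75; w = -0.75 - 0.3·(-5.75) = 0.975
step 2: grad = 0.975-5 = -4.025; w = 0.975 - 0.3·(-4.025) = 2.1825

2.1825


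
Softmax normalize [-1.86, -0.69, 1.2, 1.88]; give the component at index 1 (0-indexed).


Exponentials: e^-1.86=0.1557, e^-0.69=0.5016, e^1.2=3.3201, e^1.88=6.5535
Sum = 10.5309
Softmax = [0.0148, 0.0476, 0.3153, 0.6223]
p[1] = 0.5016/10.5309 = 0.0476

0.0476


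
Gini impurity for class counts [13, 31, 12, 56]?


Probabilities: [13/112, 31/112, 12/112, 56/112] ≈ [0.1161, 0.2768, 0.1071, 0.5]
Σpᵢ² = (169 + 961 + 144 + 3136)/112² = 4410/12544
Gini = 1 - Σpᵢ² = 1 - 4410/12544 = 0.6484

0.6484


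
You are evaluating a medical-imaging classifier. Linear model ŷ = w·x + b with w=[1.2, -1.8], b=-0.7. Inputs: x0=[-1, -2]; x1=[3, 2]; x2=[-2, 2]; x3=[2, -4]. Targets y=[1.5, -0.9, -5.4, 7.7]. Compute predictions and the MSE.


ŷ0 = (1.2)·(-1) + (-1.8)·(-2) - 0.7 = 1.7
ŷ1 = (1.2)·(3) + (-1.8)·(2) - 0.7 = -0.7
ŷ2 = (1.2)·(-2) + (-1.8)·(2) - 0.7 = -6.7
ŷ3 = (1.2)·(2) + (-1.8)·(-4) - 0.7 = 8.9
errors² = [0.04, 0.04, 1.69, 1.44]
MSE = 3.2100/4 = 0.8025

0.8025


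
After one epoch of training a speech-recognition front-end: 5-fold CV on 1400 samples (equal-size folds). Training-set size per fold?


Fold size = 1400/5 = 280
Training per fold = 1400 - 280 = 1120

1120


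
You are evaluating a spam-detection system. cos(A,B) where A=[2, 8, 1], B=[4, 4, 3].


A·B = 2·4 + 8·4 + 1·3 = 43
‖A‖ = √69 = 8.3066, ‖B‖ = √41 = 6.4031
cos = 43/(√69·√41) = 43/√2829 = 0.8084

0.8084


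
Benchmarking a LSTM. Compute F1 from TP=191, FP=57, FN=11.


Precision = 191/248 = 0.7702
Recall = 191/202 = 0.9455
F1 = 2·P·R/(P+R) = 2·TP/(2·TP+FP+FN) = 382/(382+57+11) = 382/450 = 0.8489

0.8489


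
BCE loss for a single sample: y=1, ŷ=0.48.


BCE = -[y·ln(p) + (1-y)·ln(1-p)]
= -1·ln(0.48) - 0
= -ln(0.48) = 0.734

0.734


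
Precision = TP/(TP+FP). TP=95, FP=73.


Precision = TP/(TP+FP)
= 95/(95+73)
= 95/168 = 56.55%

56.55%


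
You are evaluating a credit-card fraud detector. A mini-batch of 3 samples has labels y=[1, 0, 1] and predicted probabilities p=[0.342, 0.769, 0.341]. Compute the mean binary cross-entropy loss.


L[0] = -ln(0.342) = 1.0729
L[1] = -ln(1-0.769) = -ln(0.231) = 1.4653
L[2] = -ln(0.341) = 1.0759
mean = (1.0729 + 1.4653 + 1.0759)/3 = 1.2047

1.2047


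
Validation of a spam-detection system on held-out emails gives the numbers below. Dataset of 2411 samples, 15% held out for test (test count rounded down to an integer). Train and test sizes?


Test = ⌊2411·15/100⌋ = 361
Train = 2411 - 361 = 2050

Train: 2050, Test: 361


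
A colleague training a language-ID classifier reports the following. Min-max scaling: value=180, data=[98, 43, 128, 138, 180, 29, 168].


min=29, max=180
(180-29)/(180-29) = 151/151 = 1.0

1.0


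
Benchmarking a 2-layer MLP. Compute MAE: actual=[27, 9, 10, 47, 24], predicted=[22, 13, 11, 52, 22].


Absolute errors: |27-22|=5, |9-13|=4, |10-11|=1, |47-52|=5, |24-22|=2
Sum = 17
MAE = 17/5 = 17/5

17/5


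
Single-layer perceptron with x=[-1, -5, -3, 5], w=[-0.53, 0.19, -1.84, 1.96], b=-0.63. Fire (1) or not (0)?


z = (-1)·(-0.53) + (-5)·(0.19) + (-3)·(-1.84) + (5)·(1.96) - 0.63
  = 14.27
step(z) = 1 (z≥0)

1


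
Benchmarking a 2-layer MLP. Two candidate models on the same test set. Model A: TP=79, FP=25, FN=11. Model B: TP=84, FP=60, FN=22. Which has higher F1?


Model A: P=79/104=0.7596, R=79/90=0.8778, F1=2PR/(P+R)=2TP/(2TP+FP+FN)=158/194=0.8144
Model B: P=84/144=0.5833, R=84/106=0.7925, F1=2PR/(P+R)=2TP/(2TP+FP+FN)=168/250=0.672
0.8144 > 0.672 → Model A

Model A


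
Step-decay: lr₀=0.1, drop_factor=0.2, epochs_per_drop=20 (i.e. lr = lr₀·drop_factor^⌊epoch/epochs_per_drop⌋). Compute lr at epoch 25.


n_drops = ⌊25/20⌋ = 1
lr = 0.1·0.2^1 = 0.1·0.2 = 0.02

0.02


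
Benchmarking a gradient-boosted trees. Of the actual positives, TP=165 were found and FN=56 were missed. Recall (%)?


Recall = TP/(TP+FN)
= 165/(165+56)
= 165/221 = 74.66%

74.66%


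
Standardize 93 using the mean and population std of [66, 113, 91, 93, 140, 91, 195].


μ = 112.7143, σ = 39.6942
z = (93 - 112.7143)/39.6942 = -0.4967

-0.4967


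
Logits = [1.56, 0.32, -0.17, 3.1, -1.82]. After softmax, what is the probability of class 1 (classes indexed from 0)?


Exponentials: e^1.56=4.7588, e^0.32=1.3771, e^-0.17=0.8437, e^3.1=22.198, e^-1.82=0.162
Sum = 29.3396
Softmax = [0.1622, 0.0469, 0.0288, 0.7566, 0.0055]
p[1] = 1.3771/29.3396 = 0.0469

0.0469


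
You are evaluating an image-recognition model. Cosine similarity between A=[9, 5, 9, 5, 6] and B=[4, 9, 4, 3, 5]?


A·B = 9·4 + 5·9 + 9·4 + 5·3 + 6·5 = 162
‖A‖ = √248 = 15.748, ‖B‖ = √147 = 12.1244
cos = 162/(√248·√147) = 162/√36456 = 0.8485

0.8485


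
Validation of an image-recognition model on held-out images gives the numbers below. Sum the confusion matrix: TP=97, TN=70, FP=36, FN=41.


Total = TP + TN + FP + FN
= 97 + 70 + 36 + 41
= 244
(Predicted positive: 133, predicted negative: 111)

244


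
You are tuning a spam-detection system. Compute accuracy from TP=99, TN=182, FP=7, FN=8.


Accuracy = (TP+TN)/(TP+TN+FP+FN)
= (99+182)/(296)
= 281/296 = 94.93%

94.93%


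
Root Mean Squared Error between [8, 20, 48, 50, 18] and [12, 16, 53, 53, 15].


MSE = 75/5 = 15
RMSE = √(75/5) = 3.873

3.873


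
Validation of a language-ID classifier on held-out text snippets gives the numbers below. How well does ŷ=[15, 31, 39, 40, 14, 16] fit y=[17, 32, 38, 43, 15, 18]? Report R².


ȳ = 27.1667
SS_res = Σ(y-ŷ)² = 20
SS_tot = Σ(y-ȳ)² = 726.83
R² = 1 - SS_res/SS_tot = 1 - 0.0275 = 0.9725

0.9725


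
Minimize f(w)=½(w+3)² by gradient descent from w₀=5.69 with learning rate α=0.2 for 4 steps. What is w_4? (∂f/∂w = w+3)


step 1: grad = 5.69+3 = 8.69; w = 5.69 - 0.2·(8.69) = 3.952
step 2: grad = 3.952+3 = 6.952; w = 3.952 - 0.2·(6.952) = 2.5616
step 3: grad = 2.5616+3 = 5.5616; w = 2.5616 - 0.2·(5.5616) = 1.44928
step 4: grad = 1.44928+3 = 4.44928; w = 1.44928 - 0.2·(4.44928) = 0.559424

0.559424


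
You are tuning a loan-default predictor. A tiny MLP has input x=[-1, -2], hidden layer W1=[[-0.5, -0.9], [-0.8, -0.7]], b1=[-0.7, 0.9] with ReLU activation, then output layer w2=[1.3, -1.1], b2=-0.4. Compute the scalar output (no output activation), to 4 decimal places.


z1[0] = (-0.5)·(-1) + (-0.9)·(-2) - 0.7 = 1.6
z1[1] = (-0.8)·(-1) + (-0.7)·(-2) + 0.9 = 3.1
h = ReLU(z1) = [1.6, 3.1]
output = (1.3)·(1.6) + (-1.1)·(3.1) - 0.4 = -1.73

-1.73


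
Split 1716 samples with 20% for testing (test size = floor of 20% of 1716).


Test = ⌊1716·20/100⌋ = 343
Train = 1716 - 343 = 1373

Train: 1373, Test: 343


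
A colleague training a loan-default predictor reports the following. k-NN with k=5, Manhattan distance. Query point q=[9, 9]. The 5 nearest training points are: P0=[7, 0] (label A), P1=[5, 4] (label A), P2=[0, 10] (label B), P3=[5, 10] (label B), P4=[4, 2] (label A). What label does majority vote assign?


d(q,P0) = 11  (label A)
d(q,P1) = 9  (label A)
d(q,P2) = 10  (label B)
d(q,P3) = 5  (label B)
d(q,P4) = 12  (label A)
Votes: A=3, B=2
Majority → A

A


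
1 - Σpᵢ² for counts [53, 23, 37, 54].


Probabilities: [53/167, 23/167, 37/167, 54/167] ≈ [0.3174, 0.1377, 0.2216, 0.3234]
Σpᵢ² = (2809 + 529 + 1369 + 2916)/167² = 7623/27889
Gini = 1 - Σpᵢ² = 1 - 7623/27889 = 0.7267

0.7267


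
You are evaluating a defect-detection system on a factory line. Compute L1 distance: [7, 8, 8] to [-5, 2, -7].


d = |7+ 5| + |8-2| + |8+ 7|
  = 12 + 6 + 15
  = 33

33


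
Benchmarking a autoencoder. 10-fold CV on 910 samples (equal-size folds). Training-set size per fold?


Fold size = 910/10 = 91
Training per fold = 910 - 91 = 819

819


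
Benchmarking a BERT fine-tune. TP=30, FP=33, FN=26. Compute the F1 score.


Precision = 30/63 = 0.4762
Recall = 30/56 = 0.5357
F1 = 2·P·R/(P+R) = 2·TP/(2·TP+FP+FN) = 60/(60+33+26) = 60/119 = 0.5042

0.5042


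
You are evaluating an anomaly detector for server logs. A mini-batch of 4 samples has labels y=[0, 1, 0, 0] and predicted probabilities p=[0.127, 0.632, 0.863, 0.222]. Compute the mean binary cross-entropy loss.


L[0] = -ln(1-0.127) = -ln(0.873) = 0.1358
L[1] = -ln(0.632) = 0.4589
L[2] = -ln(1-0.863) = -ln(0.137) = 1.9878
L[3] = -ln(1-0.222) = -ln(0.778) = 0.251
mean = (0.1358 + 0.4589 + 1.9878 + 0.251)/4 = 0.7084

0.7084


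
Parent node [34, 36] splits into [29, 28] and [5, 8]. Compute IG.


Parent = [34, 36], H_parent = 0.9994
H_left = 0.9998 (n=57), H_right = 0.9612 (n=13)
H_children = (57/70)·0.9998 + (13/70)·0.9612 = 0.9926
IG = 0.9994 - 0.9926 = 0.0068

0.0068


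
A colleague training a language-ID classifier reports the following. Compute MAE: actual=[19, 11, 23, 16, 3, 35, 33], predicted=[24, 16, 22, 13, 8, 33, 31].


Absolute errors: |19-24|=5, |11-16|=5, |23-22|=1, |16-13|=3, |3-8|=5, |35-33|=2, |33-31|=2
Sum = 23
MAE = 23/7 = 23/7

23/7


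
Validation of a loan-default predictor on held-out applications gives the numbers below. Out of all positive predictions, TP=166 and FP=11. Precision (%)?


Precision = TP/(TP+FP)
= 166/(166+11)
= 166/177 = 93.79%

93.79%


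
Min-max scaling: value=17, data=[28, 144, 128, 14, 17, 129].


min=14, max=144
(17-14)/(144-14) = 3/130 = 0.0231

0.0231


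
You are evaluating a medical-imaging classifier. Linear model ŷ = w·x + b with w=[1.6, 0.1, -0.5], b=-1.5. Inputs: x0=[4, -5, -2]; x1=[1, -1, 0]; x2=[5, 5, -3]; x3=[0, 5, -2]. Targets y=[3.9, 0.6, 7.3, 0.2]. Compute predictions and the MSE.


ŷ0 = (1.6)·(4) + (0.1)·(-5) + (-0.5)·(-2) - 1.5 = 5.4
ŷ1 = (1.6)·(1) + (0.1)·(-1) + (-0.5)·(0) - 1.5 = 0.0
ŷ2 = (1.6)·(5) + (0.1)·(5) + (-0.5)·(-3) - 1.5 = 8.5
ŷ3 = (1.6)·(0) + (0.1)·(5) + (-0.5)·(-2) - 1.5 = 0.0
errors² = [2.25, 0.36, 1.44, 0.04]
MSE = 4.0900/4 = 1.0225

1.0225


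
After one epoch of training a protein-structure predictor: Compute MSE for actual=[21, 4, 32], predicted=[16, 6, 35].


Squared errors: (21-16)²=25, (4-6)²=4, (32-35)²=9
Sum = 38
MSE = 38/3 = 38/3

38/3


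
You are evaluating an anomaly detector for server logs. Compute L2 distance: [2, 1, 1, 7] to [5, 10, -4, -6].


d = √((2-5)² + (1-10)² + (1+ 4)² + (7+ 6)²)
  = √(9 + 81 + 25 + 169)
  = √284 = 16.8523

16.8523


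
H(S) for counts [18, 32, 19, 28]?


Probabilities: [18/97, 32/97, 19/97, 28/97] ≈ [0.1856, 0.3299, 0.1959, 0.2887]
H = -((18/97)·log₂(18/97) + (32/97)·log₂(32/97) + (19/97)·log₂(19/97) + (28/97)·log₂(28/97))
  = 1.9569 bits

1.9569 bits


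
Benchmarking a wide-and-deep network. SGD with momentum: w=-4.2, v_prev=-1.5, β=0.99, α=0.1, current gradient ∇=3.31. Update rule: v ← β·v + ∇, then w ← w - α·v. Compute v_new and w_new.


v_new = 0.99·-1.5 + 3.31 = -1.485 + 3.31 = 1.825
w_new = -4.2 - 0.1·1.825 = -4.2 - 0.1825 = -4.3825

v_new=1.825, w_new=-4.3825


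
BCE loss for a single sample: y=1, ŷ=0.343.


BCE = -[y·ln(p) + (1-y)·ln(1-p)]
= -1·ln(0.343) - 0
= -ln(0.343) = 1.07

1.07


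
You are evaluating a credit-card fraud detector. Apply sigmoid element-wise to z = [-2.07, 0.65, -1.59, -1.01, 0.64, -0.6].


σ(-2.07) = 1/(1+e^2.07) = 0.112
σ(0.65) = 1/(1+e^-0.65) = 0.657
σ(-1.59) = 1/(1+e^1.59) = 0.1694
σ(-1.01) = 1/(1+e^1.01) = 0.267
σ(0.64) = 1/(1+e^-0.64) = 0.6548
σ(-0.6) = 1/(1+e^0.6) = 0.3543
result = [0.112, 0.657, 0.1694, 0.267, 0.6548, 0.3543]

[0.112, 0.657, 0.1694, 0.267, 0.6548, 0.3543]


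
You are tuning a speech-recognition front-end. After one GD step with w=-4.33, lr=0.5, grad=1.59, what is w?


w_new = w - α·∇
= -4.33 - 0.5·1.59
= -4.33 - 0.795
= -5.125

-5.125


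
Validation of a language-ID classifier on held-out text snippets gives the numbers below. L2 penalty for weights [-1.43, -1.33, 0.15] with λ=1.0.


‖w‖₂² = (-1.43)² + (-1.33)² + (0.15)²
     = 2.0449 + 1.7689 + 0.0225
     = 3.8363
λ·‖w‖₂² = 1.0·3.8363 = 3.8363

3.8363


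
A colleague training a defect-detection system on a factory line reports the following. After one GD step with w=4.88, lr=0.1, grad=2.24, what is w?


w_new = w - α·∇
= 4.88 - 0.1·2.24
= 4.88 - 0.224
= 4.656

4.656


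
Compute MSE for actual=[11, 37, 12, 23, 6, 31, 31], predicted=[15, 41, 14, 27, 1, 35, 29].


Squared errors: (11-15)²=16, (37-41)²=16, (12-14)²=4, (23-27)²=16, (6-1)²=25, (31-35)²=16, (31-29)²=4
Sum = 97
MSE = 97/7 = 97/7

97/7


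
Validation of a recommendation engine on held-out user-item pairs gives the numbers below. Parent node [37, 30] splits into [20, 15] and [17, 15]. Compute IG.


Parent = [37, 30], H_parent = 0.9921
H_left = 0.9852 (n=35), H_right = 0.9972 (n=32)
H_children = (35/67)·0.9852 + (32/67)·0.9972 = 0.9909
IG = 0.9921 - 0.9909 = 0.0012

0.0012


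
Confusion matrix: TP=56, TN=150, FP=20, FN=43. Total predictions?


Total = TP + TN + FP + FN
= 56 + 150 + 20 + 43
= 269
(Predicted positive: 76, predicted negative: 193)

269


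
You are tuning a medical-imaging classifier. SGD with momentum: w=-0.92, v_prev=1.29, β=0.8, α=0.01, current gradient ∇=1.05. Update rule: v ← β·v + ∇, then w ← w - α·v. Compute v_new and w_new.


v_new = 0.8·1.29 + 1.05 = 1.032 + 1.05 = 2.082
w_new = -0.92 - 0.01·2.082 = -0.92 - 0.02082 = -0.94082

v_new=2.082, w_new=-0.94082


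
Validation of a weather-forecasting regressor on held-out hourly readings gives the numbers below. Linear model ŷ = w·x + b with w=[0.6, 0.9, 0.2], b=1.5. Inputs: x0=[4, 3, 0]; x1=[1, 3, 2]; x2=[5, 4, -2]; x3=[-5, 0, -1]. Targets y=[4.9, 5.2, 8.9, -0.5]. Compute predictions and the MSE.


ŷ0 = (0.6)·(4) + (0.9)·(3) + (0.2)·(0) + 1.5 = 6.6
ŷ1 = (0.6)·(1) + (0.9)·(3) + (0.2)·(2) + 1.5 = 5.2
ŷ2 = (0.6)·(5) + (0.9)·(4) + (0.2)·(-2) + 1.5 = 7.7
ŷ3 = (0.6)·(-5) + (0.9)·(0) + (0.2)·(-1) + 1.5 = -1.7
errors² = [2.89, 0.0, 1.44, 1.44]
MSE = 5.7700/4 = 1.4425

1.4425


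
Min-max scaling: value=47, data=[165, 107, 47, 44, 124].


min=44, max=165
(47-44)/(165-44) = 3/121 = 0.0248

0.0248


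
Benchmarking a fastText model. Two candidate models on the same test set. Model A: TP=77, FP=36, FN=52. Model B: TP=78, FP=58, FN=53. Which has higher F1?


Model A: P=77/113=0.6814, R=77/129=0.5969, F1=2PR/(P+R)=2TP/(2TP+FP+FN)=154/242=0.6364
Model B: P=78/136=0.5735, R=78/131=0.5954, F1=2PR/(P+R)=2TP/(2TP+FP+FN)=156/267=0.5843
0.6364 > 0.5843 → Model A

Model A


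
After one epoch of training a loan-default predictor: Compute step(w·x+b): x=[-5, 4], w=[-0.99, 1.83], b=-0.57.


z = (-5)·(-0.99) + (4)·(1.83) - 0.57
  = 11.7
step(z) = 1 (z≥0)

1


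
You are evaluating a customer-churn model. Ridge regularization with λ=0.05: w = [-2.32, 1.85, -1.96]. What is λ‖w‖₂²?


‖w‖₂² = (-2.32)² + (1.85)² + (-1.96)²
     = 5.3824 + 3.4225 + 3.8416
     = 12.6465
λ·‖w‖₂² = 0.05·12.6465 = 0.632325

0.632325


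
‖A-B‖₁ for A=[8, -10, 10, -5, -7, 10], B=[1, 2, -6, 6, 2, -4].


d = |8-1| + |-10-2| + |10+ 6| + |-5-6| + |-7-2| + |10+ 4|
  = 7 + 12 + 16 + 11 + 9 + 14
  = 69

69


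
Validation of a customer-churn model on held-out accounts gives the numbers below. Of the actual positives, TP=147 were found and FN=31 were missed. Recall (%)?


Recall = TP/(TP+FN)
= 147/(147+31)
= 147/178 = 82.58%

82.58%


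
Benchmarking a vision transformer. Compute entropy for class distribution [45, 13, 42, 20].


Probabilities: [45/120, 13/120, 42/120, 20/120] ≈ [0.375, 0.1083, 0.35, 0.1667]
H = -((45/120)·log₂(45/120) + (13/120)·log₂(13/120) + (42/120)·log₂(42/120) + (20/120)·log₂(20/120))
  = 1.8389 bits

1.8389 bits


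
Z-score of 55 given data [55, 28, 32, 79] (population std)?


μ = 48.5, σ = 20.4022
z = (55 - 48.5)/20.4022 = 0.3186

0.3186


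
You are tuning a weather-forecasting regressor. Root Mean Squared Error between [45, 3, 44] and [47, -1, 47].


MSE = 29/3 = 9.6667
RMSE = √(29/3) = 3.1091

3.1091


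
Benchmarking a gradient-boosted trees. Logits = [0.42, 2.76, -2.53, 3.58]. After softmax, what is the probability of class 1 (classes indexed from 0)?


Exponentials: e^0.42=1.522, e^2.76=15.7998, e^-2.53=0.0797, e^3.58=35.8735
Sum = 53.275
Softmax = [0.0286, 0.2966, 0.0015, 0.6734]
p[1] = 15.7998/53.275 = 0.2966

0.2966


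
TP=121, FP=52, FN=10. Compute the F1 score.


Precision = 121/173 = 0.6994
Recall = 121/131 = 0.9237
F1 = 2·P·R/(P+R) = 2·TP/(2·TP+FP+FN) = 242/(242+52+10) = 242/304 = 0.7961

0.7961


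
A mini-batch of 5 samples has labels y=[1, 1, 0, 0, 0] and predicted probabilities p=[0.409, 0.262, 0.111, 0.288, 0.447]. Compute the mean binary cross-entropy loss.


L[0] = -ln(0.409) = 0.894
L[1] = -ln(0.262) = 1.3394
L[2] = -ln(1-0.111) = -ln(0.889) = 0.1177
L[3] = -ln(1-0.288) = -ln(0.712) = 0.3397
L[4] = -ln(1-0.447) = -ln(0.553) = 0.5924
mean = (0.894 + 1.3394 + 0.1177 + 0.3397 + 0.5924)/5 = 0.6566

0.6566


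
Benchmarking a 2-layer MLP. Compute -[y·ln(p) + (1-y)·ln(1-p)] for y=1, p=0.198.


BCE = -[y·ln(p) + (1-y)·ln(1-p)]
= -1·ln(0.198) - 0
= -ln(0.198) = 1.6195

1.6195


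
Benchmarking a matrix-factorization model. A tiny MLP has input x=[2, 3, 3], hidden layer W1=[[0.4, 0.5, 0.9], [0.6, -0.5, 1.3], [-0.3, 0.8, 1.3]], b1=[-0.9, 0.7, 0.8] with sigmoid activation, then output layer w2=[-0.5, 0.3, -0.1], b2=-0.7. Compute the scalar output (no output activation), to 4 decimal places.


z1[0] = (0.4)·(2) + (0.5)·(3) + (0.9)·(3) - 0.9 = 4.1
z1[1] = (0.6)·(2) + (-0.5)·(3) + (1.3)·(3) + 0.7 = 4.3
z1[2] = (-0.3)·(2) + (0.8)·(3) + (1.3)·(3) + 0.8 = 6.5
h = sigmoid(z1) = [0.9837, 0.9866, 0.9985]
output = (-0.5)·(0.9837) + (0.3)·(0.9866) + (-0.1)·(0.9985) - 0.7 = -0.9957

-0.9957


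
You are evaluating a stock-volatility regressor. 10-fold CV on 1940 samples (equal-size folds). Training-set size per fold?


Fold size = 1940/10 = 194
Training per fold = 1940 - 194 = 1746

1746


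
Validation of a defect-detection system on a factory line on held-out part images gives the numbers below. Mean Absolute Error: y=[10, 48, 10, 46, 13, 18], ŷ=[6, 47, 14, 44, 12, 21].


Absolute errors: |10-6|=4, |48-47|=1, |10-14|=4, |46-44|=2, |13-12|=1, |18-21|=3
Sum = 15
MAE = 15/6 = 5/2

5/2


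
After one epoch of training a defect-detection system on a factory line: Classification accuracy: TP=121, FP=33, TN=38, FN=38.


Accuracy = (TP+TN)/(TP+TN+FP+FN)
= (121+38)/(230)
= 159/230 = 69.13%

69.13%


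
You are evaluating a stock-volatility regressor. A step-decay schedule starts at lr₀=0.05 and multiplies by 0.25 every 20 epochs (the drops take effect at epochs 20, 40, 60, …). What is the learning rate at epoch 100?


n_drops = ⌊100/20⌋ = 5
lr = 0.05·0.25^5 = 0.05·0.0009765625 = 0.000048828125

0.000048828125


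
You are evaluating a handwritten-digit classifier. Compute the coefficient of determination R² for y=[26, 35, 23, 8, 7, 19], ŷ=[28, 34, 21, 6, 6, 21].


ȳ = 19.6667
SS_res = Σ(y-ŷ)² = 18
SS_tot = Σ(y-ȳ)² = 583.33
R² = 1 - SS_res/SS_tot = 1 - 0.0309 = 0.9691

0.9691


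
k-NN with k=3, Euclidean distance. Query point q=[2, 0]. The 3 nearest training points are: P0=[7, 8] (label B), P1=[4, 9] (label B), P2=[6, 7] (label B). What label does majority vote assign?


d(q,P0) = 9.434  (label B)
d(q,P1) = 9.2195  (label B)
d(q,P2) = 8.0623  (label B)
Votes: A=0, B=3
Majority → B

B


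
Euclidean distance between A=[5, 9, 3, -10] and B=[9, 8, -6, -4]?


d = √((5-9)² + (9-8)² + (3+ 6)² + (-10+ 4)²)
  = √(16 + 1 + 81 + 36)
  = √134 = 11.5758

11.5758


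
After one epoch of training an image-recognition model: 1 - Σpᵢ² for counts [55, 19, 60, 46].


Probabilities: [55/180, 19/180, 60/180, 46/180] ≈ [0.3056, 0.1056, 0.3333, 0.2556]
Σpᵢ² = (3025 + 361 + 3600 + 2116)/180² = 9102/32400
Gini = 1 - Σpᵢ² = 1 - 9102/32400 = 0.7191

0.7191


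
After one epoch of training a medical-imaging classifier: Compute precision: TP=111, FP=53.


Precision = TP/(TP+FP)
= 111/(111+53)
= 111/164 = 67.68%

67.68%


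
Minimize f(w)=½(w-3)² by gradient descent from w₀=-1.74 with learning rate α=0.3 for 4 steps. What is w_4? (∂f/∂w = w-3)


step 1: grad = -1.74-3 = -4.74; w = -1.74 - 0.3·(-4.74) = -0.318
step 2: grad = -0.318-3 = -3.318; w = -0.318 - 0.3·(-3.318) = 0.6774
step 3: grad = 0.6774-3 = -2.3226; w = 0.6774 - 0.3·(-2.3226) = 1.37418
step 4: grad = 1.37418-3 = -1.62582; w = 1.37418 - 0.3·(-1.62582) = 1.861926

1.861926


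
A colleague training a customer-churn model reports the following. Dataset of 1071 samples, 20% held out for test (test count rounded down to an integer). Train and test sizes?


Test = ⌊1071·20/100⌋ = 214
Train = 1071 - 214 = 857

Train: 857, Test: 214


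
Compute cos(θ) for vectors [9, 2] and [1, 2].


A·B = 9·1 + 2·2 = 13
‖A‖ = √85 = 9.2195, ‖B‖ = √5 = 2.2361
cos = 13/(√85·√5) = 13/√425 = 0.6306

0.6306


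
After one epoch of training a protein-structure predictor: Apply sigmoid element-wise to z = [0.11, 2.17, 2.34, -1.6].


σ(0.11) = 1/(1+e^-0.11) = 0.5275
σ(2.17) = 1/(1+e^-2.17) = 0.8975
σ(2.34) = 1/(1+e^-2.34) = 0.9121
σ(-1.6) = 1/(1+e^1.6) = 0.168
result = [0.5275, 0.8975, 0.9121, 0.168]

[0.5275, 0.8975, 0.9121, 0.168]


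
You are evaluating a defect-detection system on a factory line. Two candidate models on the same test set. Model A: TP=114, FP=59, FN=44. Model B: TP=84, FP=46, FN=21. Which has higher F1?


Model A: P=114/173=0.659, R=114/158=0.7215, F1=2PR/(P+R)=2TP/(2TP+FP+FN)=228/331=0.6888
Model B: P=84/130=0.6462, R=84/105=0.8, F1=2PR/(P+R)=2TP/(2TP+FP+FN)=168/235=0.7149
0.6888 < 0.7149 → Model B

Model B


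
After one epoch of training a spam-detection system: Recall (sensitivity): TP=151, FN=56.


Recall = TP/(TP+FN)
= 151/(151+56)
= 151/207 = 72.95%

72.95%


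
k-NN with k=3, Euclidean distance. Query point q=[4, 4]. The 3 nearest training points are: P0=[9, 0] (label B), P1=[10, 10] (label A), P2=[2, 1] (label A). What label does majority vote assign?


d(q,P0) = 6.4031  (label B)
d(q,P1) = 8.4853  (label A)
d(q,P2) = 3.6056  (label A)
Votes: A=2, B=1
Majority → A

A


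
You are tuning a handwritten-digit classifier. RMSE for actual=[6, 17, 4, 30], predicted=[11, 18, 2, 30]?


MSE = 30/4 = 7.5
RMSE = √(30/4) = 2.7386

2.7386


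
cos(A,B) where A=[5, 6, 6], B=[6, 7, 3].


A·B = 5·6 + 6·7 + 6·3 = 90
‖A‖ = √97 = 9.8489, ‖B‖ = √94 = 9.6954
cos = 90/(√97·√94) = 90/√9118 = 0.9425

0.9425


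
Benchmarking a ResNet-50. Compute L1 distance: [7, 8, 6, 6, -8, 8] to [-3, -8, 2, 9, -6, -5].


d = |7+ 3| + |8+ 8| + |6-2| + |6-9| + |-8+ 6| + |8+ 5|
  = 10 + 16 + 4 + 3 + 2 + 13
  = 48

48


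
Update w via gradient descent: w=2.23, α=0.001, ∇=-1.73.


w_new = w - α·∇
= 2.23 - 0.001·-1.73
= 2.23 + 0.00173
= 2.23173

2.23173


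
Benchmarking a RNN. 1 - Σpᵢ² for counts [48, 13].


Probabilities: [48/61, 13/61] ≈ [0.7869, 0.2131]
Σpᵢ² = (2304 + 169)/61² = 2473/3721
Gini = 1 - Σpᵢ² = 1 - 2473/3721 = 0.3354

0.3354


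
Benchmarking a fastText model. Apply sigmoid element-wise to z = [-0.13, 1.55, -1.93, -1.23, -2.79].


σ(-0.13) = 1/(1+e^0.13) = 0.4675
σ(1.55) = 1/(1+e^-1.55) = 0.8249
σ(-1.93) = 1/(1+e^1.93) = 0.1268
σ(-1.23) = 1/(1+e^1.23) = 0.2262
σ(-2.79) = 1/(1+e^2.79) = 0.0579
result = [0.4675, 0.8249, 0.1268, 0.2262, 0.0579]

[0.4675, 0.8249, 0.1268, 0.2262, 0.0579]


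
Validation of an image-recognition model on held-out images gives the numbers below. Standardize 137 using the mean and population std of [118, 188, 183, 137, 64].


μ = 138, σ = 45.6114
z = (137 - 138)/45.6114 = -0.0219

-0.0219


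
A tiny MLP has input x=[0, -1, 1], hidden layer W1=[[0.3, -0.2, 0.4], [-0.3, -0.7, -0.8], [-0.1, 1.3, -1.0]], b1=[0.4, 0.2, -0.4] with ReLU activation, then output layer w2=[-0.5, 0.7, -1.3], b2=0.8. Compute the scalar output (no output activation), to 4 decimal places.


z1[0] = (0.3)·(0) + (-0.2)·(-1) + (0.4)·(1) + 0.4 = 1.0
z1[1] = (-0.3)·(0) + (-0.7)·(-1) + (-0.8)·(1) + 0.2 = 0.1
z1[2] = (-0.1)·(0) + (1.3)·(-1) + (-1.0)·(1) - 0.4 = -2.7
h = ReLU(z1) = [1.0, 0.1, 0.0]
output = (-0.5)·(1.0) + (0.7)·(0.1) + (-1.3)·(0.0) + 0.8 = 0.37

0.37


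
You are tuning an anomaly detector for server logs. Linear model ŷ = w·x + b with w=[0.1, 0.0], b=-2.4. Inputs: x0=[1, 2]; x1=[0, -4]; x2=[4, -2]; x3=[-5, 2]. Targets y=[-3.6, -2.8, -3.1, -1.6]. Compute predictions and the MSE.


ŷ0 = (0.1)·(1) + (0.0)·(2) - 2.4 = -2.3
ŷ1 = (0.1)·(0) + (0.0)·(-4) - 2.4 = -2.4
ŷ2 = (0.1)·(4) + (0.0)·(-2) - 2.4 = -2.0
ŷ3 = (0.1)·(-5) + (0.0)·(2) - 2.4 = -2.9
errors² = [1.69, 0.16, 1.21, 1.69]
MSE = 4.7500/4 = 1.1875

1.1875


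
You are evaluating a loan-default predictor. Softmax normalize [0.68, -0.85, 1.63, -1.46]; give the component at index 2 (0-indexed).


Exponentials: e^0.68=1.9739, e^-0.85=0.4274, e^1.63=5.1039, e^-1.46=0.2322
Sum = 7.7374
Softmax = [0.2551, 0.0552, 0.6596, 0.03]
p[2] = 5.1039/7.7374 = 0.6596

0.6596


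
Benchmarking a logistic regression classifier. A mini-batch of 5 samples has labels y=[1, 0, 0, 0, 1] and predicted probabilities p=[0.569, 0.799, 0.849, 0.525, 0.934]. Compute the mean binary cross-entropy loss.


L[0] = -ln(0.569) = 0.5639
L[1] = -ln(1-0.799) = -ln(0.201) = 1.6045
L[2] = -ln(1-0.849) = -ln(0.151) = 1.8905
L[3] = -ln(1-0.525) = -ln(0.475) = 0.7444
L[4] = -ln(0.934) = 0.0683
mean = (0.5639 + 1.6045 + 1.8905 + 0.7444 + 0.0683)/5 = 0.9743

0.9743


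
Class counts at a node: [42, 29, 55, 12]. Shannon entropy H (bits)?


Probabilities: [42/138, 29/138, 55/138, 12/138] ≈ [0.3043, 0.2101, 0.3986, 0.087]
H = -((42/138)·log₂(42/138) + (29/138)·log₂(29/138) + (55/138)·log₂(55/138) + (12/138)·log₂(12/138))
  = 1.8306 bits

1.8306 bits


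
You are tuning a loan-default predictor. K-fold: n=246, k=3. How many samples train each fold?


Fold size = 246/3 = 82
Training per fold = 246 - 82 = 164

164


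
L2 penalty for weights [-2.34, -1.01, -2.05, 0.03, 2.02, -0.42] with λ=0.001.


‖w‖₂² = (-2.34)² + (-1.01)² + (-2.05)² + (0.03)² + (2.02)² + (-0.42)²
     = 5.4756 + 1.0201 + 4.2025 + 0.0009 + 4.0804 + 0.1764
     = 14.9559
λ·‖w‖₂² = 0.001·14.9559 = 0.014956

0.014956


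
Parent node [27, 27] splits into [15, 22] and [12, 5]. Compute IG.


Parent = [27, 27], H_parent = 1
H_left = 0.974 (n=37), H_right = 0.874 (n=17)
H_children = (37/54)·0.974 + (17/54)·0.874 = 0.9425
IG = 1 - 0.9425 = 0.0575

0.0575


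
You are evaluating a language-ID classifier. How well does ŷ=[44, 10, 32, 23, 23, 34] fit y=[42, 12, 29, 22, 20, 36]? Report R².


ȳ = 26.8333
SS_res = Σ(y-ŷ)² = 31
SS_tot = Σ(y-ȳ)² = 608.83
R² = 1 - SS_res/SS_tot = 1 - 0.0509 = 0.9491

0.9491
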